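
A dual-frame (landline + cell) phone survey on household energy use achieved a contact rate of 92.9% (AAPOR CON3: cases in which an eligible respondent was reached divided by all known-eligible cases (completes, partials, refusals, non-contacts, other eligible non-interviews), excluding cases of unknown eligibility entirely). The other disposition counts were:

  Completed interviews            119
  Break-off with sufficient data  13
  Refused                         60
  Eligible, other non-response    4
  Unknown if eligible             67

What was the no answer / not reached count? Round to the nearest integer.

Num = 119 + 13 + 60 + 4 = 196
CON3 = 196 / D = 0.929
D = 196 / 0.929 = 211.0
Remaining denominator categories sum to 196
no answer / not reached = 211.0 − 196 ≈ 15

15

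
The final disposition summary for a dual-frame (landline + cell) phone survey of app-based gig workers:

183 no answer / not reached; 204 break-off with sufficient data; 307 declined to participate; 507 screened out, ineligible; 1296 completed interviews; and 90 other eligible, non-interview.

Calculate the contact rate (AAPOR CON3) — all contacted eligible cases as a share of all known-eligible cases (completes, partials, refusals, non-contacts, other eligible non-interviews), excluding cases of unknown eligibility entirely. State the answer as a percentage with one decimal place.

91.2%

Num = 1296 + 204 + 307 + 90 = 1897
Denom = 1296 + 204 + 307 + 183 + 90 = 2080
CON3 = 1897 / 2080 = 0.9120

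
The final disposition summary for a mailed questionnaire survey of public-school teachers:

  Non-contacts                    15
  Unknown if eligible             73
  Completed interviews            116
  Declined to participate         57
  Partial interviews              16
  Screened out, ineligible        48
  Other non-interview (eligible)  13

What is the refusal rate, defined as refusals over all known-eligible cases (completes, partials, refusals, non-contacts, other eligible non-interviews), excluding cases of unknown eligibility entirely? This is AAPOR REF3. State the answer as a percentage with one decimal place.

Numerator = 57
Base = 116 + 16 + 57 + 15 + 13 = 217
REF3 = 57 / 217 = 0.2627

26.3%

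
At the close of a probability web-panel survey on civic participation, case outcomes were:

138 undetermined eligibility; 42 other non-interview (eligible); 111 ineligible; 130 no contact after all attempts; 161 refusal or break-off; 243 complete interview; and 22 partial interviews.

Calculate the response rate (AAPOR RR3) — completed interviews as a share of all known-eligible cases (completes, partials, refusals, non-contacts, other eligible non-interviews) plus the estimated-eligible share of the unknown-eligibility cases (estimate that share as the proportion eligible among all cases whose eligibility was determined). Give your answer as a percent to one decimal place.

Num: 243
Known eligible: 243 + 22 + 161 + 130 + 42 = 598
e = 598 / (598 + 111) = 598 / 709 = 0.8434
Estimated eligible among unknowns: 0.8434 × 138 = 116.39
Base: 598 + 116.39 = 714.39
RR3 = 243 / 714.39 = 0.3402

34.0%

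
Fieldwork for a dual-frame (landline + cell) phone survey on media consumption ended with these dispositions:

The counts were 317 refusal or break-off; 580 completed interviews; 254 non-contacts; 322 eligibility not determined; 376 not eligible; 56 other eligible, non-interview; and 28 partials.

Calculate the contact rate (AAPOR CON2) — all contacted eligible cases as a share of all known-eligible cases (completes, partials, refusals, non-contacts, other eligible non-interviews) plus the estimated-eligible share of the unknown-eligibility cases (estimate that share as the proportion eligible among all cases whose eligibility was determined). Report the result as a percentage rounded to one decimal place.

66.2%

Top = 580 + 28 + 317 + 56 = 981
Known eligible = 580 + 28 + 317 + 254 + 56 = 1235
e = 1235 / (1235 + 376) = 1235 / 1611 = 0.7666
e × U = 0.7666 × 322 = 246.85
Base = 1235 + 246.85 = 1481.85
CON2 = 981 / 1481.85 = 0.6620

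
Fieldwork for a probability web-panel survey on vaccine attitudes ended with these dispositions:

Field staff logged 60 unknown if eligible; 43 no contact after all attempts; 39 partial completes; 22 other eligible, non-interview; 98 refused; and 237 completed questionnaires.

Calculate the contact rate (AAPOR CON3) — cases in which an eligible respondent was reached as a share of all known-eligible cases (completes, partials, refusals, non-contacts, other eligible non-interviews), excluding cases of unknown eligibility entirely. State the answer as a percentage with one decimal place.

90.2%

Numerator → 237 + 39 + 98 + 22 = 396
Denominator → 237 + 39 + 98 + 43 + 22 = 439
CON3 = 396 / 439 = 0.9021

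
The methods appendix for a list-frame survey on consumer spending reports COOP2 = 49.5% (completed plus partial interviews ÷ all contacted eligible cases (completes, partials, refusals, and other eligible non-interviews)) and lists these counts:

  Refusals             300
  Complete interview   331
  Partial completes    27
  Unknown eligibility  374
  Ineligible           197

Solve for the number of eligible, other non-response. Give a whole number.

Numerator → 331 + 27 = 358
COOP2 = 358 / D = 0.495
D = 358 / 0.495 = 723.2
Rest of base = 658
eligible, other non-response = 723.2 − 658 ≈ 65

65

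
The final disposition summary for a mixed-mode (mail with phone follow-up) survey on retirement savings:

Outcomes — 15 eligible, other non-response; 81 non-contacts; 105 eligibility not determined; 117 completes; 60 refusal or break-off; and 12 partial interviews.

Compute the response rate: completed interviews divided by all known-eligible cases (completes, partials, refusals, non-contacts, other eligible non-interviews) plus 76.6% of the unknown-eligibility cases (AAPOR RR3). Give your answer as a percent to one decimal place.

Top = 117
Known eligible = 117 + 12 + 60 + 81 + 15 = 285
Eligible share of unknowns = 0.7660 × 105 = 80.43
Denominator = 285 + 80.43 = 365.43
RR3 = 117 / 365.43 = 0.3202

32.0%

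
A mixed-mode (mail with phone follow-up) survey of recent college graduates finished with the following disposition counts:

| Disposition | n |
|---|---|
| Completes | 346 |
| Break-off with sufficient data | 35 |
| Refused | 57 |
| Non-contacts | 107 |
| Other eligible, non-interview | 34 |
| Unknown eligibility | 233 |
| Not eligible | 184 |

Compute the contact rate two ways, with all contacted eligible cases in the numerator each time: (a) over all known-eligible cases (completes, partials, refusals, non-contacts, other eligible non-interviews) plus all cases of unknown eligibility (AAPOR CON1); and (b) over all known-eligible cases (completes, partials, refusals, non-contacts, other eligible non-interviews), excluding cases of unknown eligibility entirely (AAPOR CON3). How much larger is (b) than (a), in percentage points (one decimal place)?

23.4

Numerator: 346 + 35 + 57 + 34 = 472
Base: 346 + 35 + 57 + 107 + 34 + 233 = 812
CON1 = 472 / 812 = 0.5813
Base: 346 + 35 + 57 + 107 + 34 = 579
CON3 = 472 / 579 = 0.8152
Difference = 81.52 − 58.13 = 23.39 percentage points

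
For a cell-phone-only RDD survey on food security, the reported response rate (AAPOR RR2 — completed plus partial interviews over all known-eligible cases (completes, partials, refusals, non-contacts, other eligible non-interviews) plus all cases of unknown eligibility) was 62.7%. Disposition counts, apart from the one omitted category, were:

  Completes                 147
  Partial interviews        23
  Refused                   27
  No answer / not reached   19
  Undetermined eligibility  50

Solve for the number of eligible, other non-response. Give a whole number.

Num → 147 + 23 = 170
RR2 = 170 / D = 0.627
D = 170 / 0.627 = 271.1
Rest of base = 266
eligible, other non-response = 271.1 − 266 ≈ 5

5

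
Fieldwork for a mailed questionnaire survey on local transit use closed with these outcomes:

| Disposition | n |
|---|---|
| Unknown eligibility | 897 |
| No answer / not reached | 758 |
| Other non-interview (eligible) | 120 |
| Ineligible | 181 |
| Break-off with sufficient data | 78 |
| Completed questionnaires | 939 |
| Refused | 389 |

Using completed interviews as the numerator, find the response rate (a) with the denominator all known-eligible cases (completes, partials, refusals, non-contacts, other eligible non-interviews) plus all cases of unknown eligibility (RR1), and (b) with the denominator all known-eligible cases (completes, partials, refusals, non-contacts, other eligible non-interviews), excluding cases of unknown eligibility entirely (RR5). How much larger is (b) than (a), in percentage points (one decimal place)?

Numerator = 939
Base = 939 + 78 + 389 + 758 + 120 + 897 = 3181
RR1 = 939 / 3181 = 0.2952
Base = 939 + 78 + 389 + 758 + 120 = 2284
RR5 = 939 / 2284 = 0.4111
Difference = 41.11 − 29.52 = 11.59 percentage points

11.6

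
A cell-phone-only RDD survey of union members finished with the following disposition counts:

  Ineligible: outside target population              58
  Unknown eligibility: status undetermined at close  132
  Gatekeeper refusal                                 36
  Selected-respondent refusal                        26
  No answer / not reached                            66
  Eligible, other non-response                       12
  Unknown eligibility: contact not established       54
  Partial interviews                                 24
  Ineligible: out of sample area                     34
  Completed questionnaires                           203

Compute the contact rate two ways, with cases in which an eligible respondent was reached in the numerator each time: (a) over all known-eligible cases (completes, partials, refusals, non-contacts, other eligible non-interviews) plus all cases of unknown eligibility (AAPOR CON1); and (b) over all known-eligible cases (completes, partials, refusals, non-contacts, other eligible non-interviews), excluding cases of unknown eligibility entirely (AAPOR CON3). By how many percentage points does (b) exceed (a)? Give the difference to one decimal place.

Refusals = 36 + 26 = 62
Eligibility not determined = 54 + 132 = 186
Screened out, ineligible = 58 + 34 = 92
Top = 203 + 24 + 62 + 12 = 301
Base = 203 + 24 + 62 + 66 + 12 + 186 = 553
CON1 = 301 / 553 = 0.5443
Base = 203 + 24 + 62 + 66 + 12 = 367
CON3 = 301 / 367 = 0.8202
Difference = 82.02 − 54.43 = 27.59 percentage points

27.6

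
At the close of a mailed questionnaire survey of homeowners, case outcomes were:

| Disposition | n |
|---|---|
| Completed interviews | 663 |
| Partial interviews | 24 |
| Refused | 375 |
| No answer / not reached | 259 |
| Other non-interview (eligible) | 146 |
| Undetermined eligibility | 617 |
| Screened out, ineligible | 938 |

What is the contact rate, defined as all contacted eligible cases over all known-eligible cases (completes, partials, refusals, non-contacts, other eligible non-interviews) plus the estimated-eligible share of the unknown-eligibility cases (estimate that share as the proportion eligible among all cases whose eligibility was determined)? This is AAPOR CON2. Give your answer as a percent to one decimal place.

Numerator → 663 + 24 + 375 + 146 = 1208
Known eligible → 663 + 24 + 375 + 259 + 146 = 1467
e = 1467 / (1467 + 938) = 1467 / 2405 = 0.6100
Estimated eligible among unknowns → 0.6100 × 617 = 376.37
Base → 1467 + 376.37 = 1843.37
CON2 = 1208 / 1843.37 = 0.6553

65.5%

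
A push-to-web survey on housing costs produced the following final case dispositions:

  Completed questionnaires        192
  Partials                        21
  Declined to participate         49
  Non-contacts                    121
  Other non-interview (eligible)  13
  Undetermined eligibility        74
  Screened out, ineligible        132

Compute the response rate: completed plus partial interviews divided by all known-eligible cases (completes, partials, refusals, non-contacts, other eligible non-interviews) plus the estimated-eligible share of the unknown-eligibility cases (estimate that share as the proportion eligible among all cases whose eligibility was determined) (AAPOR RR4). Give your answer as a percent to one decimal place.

Top: 192 + 21 = 213
Determined eligible: 192 + 21 + 49 + 121 + 13 = 396
e = 396 / (396 + 132) = 396 / 528 = 0.7500
Estimated eligible among unknowns: 0.7500 × 74 = 55.50
Denominator: 396 + 55.50 = 451.50
RR4 = 213 / 451.50 = 0.4718

47.2%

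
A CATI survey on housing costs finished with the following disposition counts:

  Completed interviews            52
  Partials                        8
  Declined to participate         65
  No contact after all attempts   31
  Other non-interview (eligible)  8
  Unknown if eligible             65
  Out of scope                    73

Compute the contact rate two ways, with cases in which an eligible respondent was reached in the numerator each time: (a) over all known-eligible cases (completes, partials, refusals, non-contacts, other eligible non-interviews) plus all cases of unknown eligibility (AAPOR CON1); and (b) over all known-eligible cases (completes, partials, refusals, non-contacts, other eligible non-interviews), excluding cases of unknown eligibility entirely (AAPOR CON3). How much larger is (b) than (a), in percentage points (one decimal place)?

23.0

Numerator: 52 + 8 + 65 + 8 = 133
Denom: 52 + 8 + 65 + 31 + 8 + 65 = 229
CON1 = 133 / 229 = 0.5808
Denom: 52 + 8 + 65 + 31 + 8 = 164
CON3 = 133 / 164 = 0.8110
Difference = 81.10 − 58.08 = 23.02 percentage points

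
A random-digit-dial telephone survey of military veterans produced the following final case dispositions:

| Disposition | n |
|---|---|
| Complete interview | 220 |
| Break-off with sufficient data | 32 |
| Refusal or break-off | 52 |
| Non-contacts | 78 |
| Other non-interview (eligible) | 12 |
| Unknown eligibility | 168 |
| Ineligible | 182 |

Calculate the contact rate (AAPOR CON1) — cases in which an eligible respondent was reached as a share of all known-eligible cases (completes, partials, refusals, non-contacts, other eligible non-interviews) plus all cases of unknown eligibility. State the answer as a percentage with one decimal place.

Top: 220 + 32 + 52 + 12 = 316
Base: 220 + 32 + 52 + 78 + 12 + 168 = 562
CON1 = 316 / 562 = 0.5623

56.2%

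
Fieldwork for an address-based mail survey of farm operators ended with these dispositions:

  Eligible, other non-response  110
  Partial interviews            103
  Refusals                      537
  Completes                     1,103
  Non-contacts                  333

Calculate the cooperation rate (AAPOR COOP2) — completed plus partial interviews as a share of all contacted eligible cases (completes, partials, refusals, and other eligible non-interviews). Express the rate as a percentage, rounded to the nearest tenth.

65.1%

Numerator: 1103 + 103 = 1206
Base: 1103 + 103 + 537 + 110 = 1853
COOP2 = 1206 / 1853 = 0.6508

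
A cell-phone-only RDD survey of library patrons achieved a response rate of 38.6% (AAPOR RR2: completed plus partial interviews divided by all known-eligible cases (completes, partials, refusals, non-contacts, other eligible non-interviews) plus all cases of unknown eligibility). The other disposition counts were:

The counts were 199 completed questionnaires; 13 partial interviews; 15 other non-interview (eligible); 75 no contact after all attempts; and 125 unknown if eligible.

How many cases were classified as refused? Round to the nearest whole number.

122

Num → 199 + 13 = 212
RR2 = 212 / D = 0.386
D = 212 / 0.386 = 549.2
Rest of base = 427
refused = 549.2 − 427 ≈ 122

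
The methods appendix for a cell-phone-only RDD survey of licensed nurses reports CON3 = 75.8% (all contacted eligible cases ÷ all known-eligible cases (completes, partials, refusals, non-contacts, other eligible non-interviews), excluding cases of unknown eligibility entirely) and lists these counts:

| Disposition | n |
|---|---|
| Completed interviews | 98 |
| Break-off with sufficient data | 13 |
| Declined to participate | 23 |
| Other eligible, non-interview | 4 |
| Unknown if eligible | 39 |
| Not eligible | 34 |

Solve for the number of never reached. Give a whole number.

Numerator → 98 + 13 + 23 + 4 = 138
CON3 = 138 / D = 0.758
D = 138 / 0.758 = 182.1
Other denominator terms total 138
never reached = 182.1 − 138 ≈ 44

44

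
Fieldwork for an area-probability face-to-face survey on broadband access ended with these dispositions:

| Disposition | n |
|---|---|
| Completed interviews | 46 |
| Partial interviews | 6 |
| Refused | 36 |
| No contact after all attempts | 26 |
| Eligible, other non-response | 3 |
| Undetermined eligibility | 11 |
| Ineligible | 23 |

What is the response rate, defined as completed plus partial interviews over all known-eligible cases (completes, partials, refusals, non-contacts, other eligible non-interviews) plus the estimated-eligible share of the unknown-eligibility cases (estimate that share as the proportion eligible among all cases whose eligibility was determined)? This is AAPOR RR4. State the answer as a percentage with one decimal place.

41.2%

Num → 46 + 6 = 52
Determined eligible → 46 + 6 + 36 + 26 + 3 = 117
e = 117 / (117 + 23) = 117 / 140 = 0.8357
Estimated eligible among unknowns → 0.8357 × 11 = 9.19
Base → 117 + 9.19 = 126.19
RR4 = 52 / 126.19 = 0.4121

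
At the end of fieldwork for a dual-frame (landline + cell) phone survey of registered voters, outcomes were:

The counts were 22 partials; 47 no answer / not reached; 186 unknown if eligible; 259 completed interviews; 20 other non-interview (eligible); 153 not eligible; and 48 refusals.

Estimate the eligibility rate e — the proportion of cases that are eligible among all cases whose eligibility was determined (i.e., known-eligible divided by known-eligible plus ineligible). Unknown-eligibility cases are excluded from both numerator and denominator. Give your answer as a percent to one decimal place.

Known eligible → 259 + 22 + 48 + 47 + 20 = 396
e = 396 / (396 + 153) = 396 / 549 = 0.7213

72.1%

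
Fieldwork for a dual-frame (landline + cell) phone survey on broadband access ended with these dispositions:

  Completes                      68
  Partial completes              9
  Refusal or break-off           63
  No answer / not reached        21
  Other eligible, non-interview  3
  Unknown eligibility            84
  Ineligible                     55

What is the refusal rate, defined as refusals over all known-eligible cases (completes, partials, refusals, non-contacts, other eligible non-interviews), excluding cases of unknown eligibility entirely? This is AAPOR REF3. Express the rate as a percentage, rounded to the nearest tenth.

Num → 63
Denominator → 68 + 9 + 63 + 21 + 3 = 164
REF3 = 63 / 164 = 0.3841

38.4%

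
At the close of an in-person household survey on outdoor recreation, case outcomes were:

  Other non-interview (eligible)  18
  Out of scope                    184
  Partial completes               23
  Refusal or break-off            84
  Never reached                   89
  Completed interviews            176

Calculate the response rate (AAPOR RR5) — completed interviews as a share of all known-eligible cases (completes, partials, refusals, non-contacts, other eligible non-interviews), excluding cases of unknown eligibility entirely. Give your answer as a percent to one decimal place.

45.1%

Top = 176
Base = 176 + 23 + 84 + 89 + 18 = 390
RR5 = 176 / 390 = 0.4513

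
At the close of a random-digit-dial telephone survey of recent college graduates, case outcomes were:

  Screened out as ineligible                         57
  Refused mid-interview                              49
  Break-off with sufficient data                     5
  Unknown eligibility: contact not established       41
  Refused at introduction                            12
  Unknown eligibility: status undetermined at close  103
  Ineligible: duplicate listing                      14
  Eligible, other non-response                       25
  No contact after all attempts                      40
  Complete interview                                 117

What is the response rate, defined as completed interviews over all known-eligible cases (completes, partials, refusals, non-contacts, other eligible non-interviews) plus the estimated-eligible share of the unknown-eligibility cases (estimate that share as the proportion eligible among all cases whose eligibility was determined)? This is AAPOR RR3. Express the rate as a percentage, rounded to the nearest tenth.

Refusal or break-off = 12 + 49 = 61
Unknown if eligible = 41 + 103 = 144
Out of scope = 57 + 14 = 71
Num: 117
Known eligible: 117 + 5 + 61 + 40 + 25 = 248
e = 248 / (248 + 71) = 248 / 319 = 0.7774
Eligible share of unknowns: 0.7774 × 144 = 111.95
Denom: 248 + 111.95 = 359.95
RR3 = 117 / 359.95 = 0.3250

32.5%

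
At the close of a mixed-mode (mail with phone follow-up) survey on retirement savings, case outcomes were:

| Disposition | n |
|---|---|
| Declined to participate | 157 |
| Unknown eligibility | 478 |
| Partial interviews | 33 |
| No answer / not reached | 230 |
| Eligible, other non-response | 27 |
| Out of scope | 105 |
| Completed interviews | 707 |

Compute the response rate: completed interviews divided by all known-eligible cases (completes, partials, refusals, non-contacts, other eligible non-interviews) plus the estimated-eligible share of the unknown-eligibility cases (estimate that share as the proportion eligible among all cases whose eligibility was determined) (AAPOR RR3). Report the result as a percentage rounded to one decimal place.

Numerator: 707
Determined eligible: 707 + 33 + 157 + 230 + 27 = 1154
e = 1154 / (1154 + 105) = 1154 / 1259 = 0.9166
Estimated eligible among unknowns: 0.9166 × 478 = 438.13
Denominator: 1154 + 438.13 = 1592.13
RR3 = 707 / 1592.13 = 0.4441

44.4%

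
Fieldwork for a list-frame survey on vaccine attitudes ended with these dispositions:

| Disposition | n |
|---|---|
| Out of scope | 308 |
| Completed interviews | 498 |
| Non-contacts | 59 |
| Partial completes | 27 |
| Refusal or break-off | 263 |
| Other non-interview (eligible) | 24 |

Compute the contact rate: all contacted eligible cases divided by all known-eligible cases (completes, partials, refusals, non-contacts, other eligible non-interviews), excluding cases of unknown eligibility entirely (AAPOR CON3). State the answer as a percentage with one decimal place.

93.2%

Numerator → 498 + 27 + 263 + 24 = 812
Base → 498 + 27 + 263 + 59 + 24 = 871
CON3 = 812 / 871 = 0.9323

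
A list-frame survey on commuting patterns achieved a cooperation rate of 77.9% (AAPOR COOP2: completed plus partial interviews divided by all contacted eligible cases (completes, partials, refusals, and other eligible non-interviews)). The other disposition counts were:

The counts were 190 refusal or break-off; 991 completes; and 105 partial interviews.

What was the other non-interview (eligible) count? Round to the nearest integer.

121

Num → 991 + 105 = 1096
COOP2 = 1096 / D = 0.779
D = 1096 / 0.779 = 1406.9
Remaining denominator categories sum to 1286
other non-interview (eligible) = 1406.9 − 1286 ≈ 121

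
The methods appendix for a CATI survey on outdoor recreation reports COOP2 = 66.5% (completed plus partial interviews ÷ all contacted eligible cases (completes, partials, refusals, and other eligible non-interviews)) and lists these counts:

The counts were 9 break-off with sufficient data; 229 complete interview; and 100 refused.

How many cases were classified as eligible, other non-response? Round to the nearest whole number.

Top = 229 + 9 = 238
COOP2 = 238 / D = 0.665
D = 238 / 0.665 = 357.9
Other denominator terms total 338
eligible, other non-response = 357.9 − 338 ≈ 20

20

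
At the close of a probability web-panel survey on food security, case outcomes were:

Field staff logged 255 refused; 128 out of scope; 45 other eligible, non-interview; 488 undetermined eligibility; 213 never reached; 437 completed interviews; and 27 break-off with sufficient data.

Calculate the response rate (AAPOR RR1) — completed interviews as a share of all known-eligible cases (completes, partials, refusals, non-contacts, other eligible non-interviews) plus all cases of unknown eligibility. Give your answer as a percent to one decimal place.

29.8%

Numerator → 437
Base → 437 + 27 + 255 + 213 + 45 + 488 = 1465
RR1 = 437 / 1465 = 0.2983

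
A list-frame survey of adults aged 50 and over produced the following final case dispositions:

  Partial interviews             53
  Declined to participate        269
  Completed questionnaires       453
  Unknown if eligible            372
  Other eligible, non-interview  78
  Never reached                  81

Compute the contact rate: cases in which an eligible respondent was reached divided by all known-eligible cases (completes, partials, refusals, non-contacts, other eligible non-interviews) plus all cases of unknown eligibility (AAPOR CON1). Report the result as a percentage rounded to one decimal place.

65.3%

Num = 453 + 53 + 269 + 78 = 853
Base = 453 + 53 + 269 + 81 + 78 + 372 = 1306
CON1 = 853 / 1306 = 0.6531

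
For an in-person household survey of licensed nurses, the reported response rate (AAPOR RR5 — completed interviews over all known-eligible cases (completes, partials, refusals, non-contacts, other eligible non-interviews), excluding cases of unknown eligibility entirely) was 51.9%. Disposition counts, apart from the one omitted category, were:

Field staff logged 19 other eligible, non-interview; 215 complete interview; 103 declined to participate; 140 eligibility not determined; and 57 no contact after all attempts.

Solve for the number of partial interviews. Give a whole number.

20

RR5 = 215 / D = 0.519
D = 215 / 0.519 = 414.3
Other denominator terms total 394
partial interviews = 414.3 − 394 ≈ 20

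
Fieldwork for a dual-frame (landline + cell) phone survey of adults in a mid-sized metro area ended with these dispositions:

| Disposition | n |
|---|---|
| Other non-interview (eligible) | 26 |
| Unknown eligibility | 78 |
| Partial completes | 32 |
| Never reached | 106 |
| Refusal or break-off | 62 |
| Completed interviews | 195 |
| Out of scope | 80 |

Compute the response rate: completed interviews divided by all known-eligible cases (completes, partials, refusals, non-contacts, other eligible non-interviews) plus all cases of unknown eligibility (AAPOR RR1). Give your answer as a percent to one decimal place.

Num: 195
Denominator: 195 + 32 + 62 + 106 + 26 + 78 = 499
RR1 = 195 / 499 = 0.3908

39.1%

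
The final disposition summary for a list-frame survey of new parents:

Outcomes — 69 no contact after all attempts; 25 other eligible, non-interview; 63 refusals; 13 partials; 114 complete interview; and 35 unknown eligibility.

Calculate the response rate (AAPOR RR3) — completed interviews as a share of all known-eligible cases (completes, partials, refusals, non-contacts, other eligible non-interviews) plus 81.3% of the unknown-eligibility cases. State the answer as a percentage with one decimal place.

Numerator = 114
Eligible (known) = 114 + 13 + 63 + 69 + 25 = 284
Eligible share of unknowns = 0.8130 × 35 = 28.45
Denom = 284 + 28.45 = 312.45
RR3 = 114 / 312.45 = 0.3649

36.5%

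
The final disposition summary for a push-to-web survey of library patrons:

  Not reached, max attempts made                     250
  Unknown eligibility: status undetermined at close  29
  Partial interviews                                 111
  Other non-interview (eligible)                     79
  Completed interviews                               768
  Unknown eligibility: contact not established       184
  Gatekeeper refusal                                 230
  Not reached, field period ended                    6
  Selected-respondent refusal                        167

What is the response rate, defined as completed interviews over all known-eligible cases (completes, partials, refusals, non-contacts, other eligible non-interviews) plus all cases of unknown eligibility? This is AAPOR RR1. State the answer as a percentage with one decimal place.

42.1%

Declined to participate = 230 + 167 = 397
No contact after all attempts = 6 + 250 = 256
Unknown if eligible = 184 + 29 = 213
Num → 768
Denom → 768 + 111 + 397 + 256 + 79 + 213 = 1824
RR1 = 768 / 1824 = 0.4211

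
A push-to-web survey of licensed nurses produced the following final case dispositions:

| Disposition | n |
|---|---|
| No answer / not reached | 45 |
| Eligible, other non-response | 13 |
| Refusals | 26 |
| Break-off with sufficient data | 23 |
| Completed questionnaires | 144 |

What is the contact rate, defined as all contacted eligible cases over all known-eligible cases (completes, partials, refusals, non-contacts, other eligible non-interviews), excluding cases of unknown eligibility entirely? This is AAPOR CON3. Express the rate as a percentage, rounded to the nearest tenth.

82.1%

Numerator → 144 + 23 + 26 + 13 = 206
Denominator → 144 + 23 + 26 + 45 + 13 = 251
CON3 = 206 / 251 = 0.8207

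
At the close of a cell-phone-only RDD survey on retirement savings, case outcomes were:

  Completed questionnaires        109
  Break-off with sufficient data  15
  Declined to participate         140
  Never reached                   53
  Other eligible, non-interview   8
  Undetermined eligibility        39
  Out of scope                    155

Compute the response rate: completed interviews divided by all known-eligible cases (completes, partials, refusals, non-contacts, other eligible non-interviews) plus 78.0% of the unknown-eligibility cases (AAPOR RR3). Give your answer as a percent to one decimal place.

Num = 109
Eligible (known) = 109 + 15 + 140 + 53 + 8 = 325
e × U = 0.7800 × 39 = 30.42
Denominator = 325 + 30.42 = 355.42
RR3 = 109 / 355.42 = 0.3067

30.7%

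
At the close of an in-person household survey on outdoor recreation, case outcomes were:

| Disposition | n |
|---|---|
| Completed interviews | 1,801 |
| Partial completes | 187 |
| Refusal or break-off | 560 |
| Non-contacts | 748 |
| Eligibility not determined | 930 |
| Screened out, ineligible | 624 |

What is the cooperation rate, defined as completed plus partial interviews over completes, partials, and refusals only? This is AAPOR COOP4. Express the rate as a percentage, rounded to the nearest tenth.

78.0%

Top → 1801 + 187 = 1988
Base → 1801 + 187 + 560 = 2548
COOP4 = 1988 / 2548 = 0.7802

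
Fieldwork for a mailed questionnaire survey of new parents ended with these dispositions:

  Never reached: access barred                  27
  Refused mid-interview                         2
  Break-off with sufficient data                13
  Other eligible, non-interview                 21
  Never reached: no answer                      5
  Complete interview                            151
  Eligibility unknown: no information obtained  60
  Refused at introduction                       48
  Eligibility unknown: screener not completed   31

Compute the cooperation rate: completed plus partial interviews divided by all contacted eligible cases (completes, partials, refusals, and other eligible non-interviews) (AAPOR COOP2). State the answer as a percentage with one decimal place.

Declined to participate = 48 + 2 = 50
No answer / not reached = 5 + 27 = 32
Unknown eligibility = 31 + 60 = 91
Num = 151 + 13 = 164
Denom = 151 + 13 + 50 + 21 = 235
COOP2 = 164 / 235 = 0.6979

69.8%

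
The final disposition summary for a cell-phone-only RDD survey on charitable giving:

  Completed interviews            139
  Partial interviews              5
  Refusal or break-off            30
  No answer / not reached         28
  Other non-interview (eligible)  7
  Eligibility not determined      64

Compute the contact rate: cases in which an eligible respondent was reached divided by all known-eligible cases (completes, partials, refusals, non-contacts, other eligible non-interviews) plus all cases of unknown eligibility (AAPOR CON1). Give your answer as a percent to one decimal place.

Top: 139 + 5 + 30 + 7 = 181
Denominator: 139 + 5 + 30 + 28 + 7 + 64 = 273
CON1 = 181 / 273 = 0.6630

66.3%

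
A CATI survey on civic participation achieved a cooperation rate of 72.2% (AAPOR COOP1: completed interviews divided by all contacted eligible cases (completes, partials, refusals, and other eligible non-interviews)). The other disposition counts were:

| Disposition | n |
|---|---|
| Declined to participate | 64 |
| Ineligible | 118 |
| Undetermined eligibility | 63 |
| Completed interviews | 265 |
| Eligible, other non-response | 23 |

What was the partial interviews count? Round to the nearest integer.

COOP1 = 265 / D = 0.722
D = 265 / 0.722 = 367.0
Remaining denominator categories sum to 352
partial interviews = 367.0 − 352 ≈ 15

15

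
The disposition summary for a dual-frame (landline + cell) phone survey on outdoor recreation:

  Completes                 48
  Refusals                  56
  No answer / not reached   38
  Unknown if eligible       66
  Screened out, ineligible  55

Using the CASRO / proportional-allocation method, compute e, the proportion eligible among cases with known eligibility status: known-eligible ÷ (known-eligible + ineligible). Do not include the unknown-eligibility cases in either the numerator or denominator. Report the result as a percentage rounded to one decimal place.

72.1%

Determined eligible = 48 + 56 + 38 = 142
e = 142 / (142 + 55) = 142 / 197 = 0.7208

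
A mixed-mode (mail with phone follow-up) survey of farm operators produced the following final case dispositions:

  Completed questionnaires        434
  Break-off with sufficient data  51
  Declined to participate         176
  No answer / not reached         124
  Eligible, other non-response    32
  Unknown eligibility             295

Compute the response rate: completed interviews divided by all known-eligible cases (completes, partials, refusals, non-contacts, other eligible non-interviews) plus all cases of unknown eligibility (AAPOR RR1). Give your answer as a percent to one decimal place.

Top = 434
Denominator = 434 + 51 + 176 + 124 + 32 + 295 = 1112
RR1 = 434 / 1112 = 0.3903

39.0%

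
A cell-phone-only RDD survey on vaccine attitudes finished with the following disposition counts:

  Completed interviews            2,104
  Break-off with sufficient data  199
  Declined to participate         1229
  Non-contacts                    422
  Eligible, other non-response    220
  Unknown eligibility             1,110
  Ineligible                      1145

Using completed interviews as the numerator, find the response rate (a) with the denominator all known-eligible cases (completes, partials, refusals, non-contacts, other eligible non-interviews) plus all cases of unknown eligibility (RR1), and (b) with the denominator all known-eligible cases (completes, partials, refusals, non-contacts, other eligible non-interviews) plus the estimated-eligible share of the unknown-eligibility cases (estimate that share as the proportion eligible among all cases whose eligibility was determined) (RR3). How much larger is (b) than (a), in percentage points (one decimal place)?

Num → 2104
Denominator → 2104 + 199 + 1229 + 422 + 220 + 1110 = 5284
RR1 = 2104 / 5284 = 0.3982
Known eligible → 2104 + 199 + 1229 + 422 + 220 = 4174
e = 4174 / (4174 + 1145) = 4174 / 5319 = 0.7847
Estimated eligible among unknowns → 0.7847 × 1110 = 871.02
Denominator → 4174 + 871.02 = 5045.02
RR3 = 2104 / 5045.02 = 0.4170
Difference = 41.70 − 39.82 = 1.88 percentage points

1.9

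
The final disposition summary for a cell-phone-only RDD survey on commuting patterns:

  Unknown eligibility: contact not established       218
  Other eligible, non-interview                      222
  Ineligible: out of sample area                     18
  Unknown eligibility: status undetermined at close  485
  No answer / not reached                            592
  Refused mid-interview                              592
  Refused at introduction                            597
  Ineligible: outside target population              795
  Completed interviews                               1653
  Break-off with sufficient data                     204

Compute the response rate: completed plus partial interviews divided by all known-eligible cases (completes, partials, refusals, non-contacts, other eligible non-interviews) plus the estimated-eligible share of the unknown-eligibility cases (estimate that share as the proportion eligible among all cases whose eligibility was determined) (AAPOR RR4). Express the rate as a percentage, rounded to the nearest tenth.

Declined to participate = 597 + 592 = 1189
Unknown eligibility = 218 + 485 = 703
Not eligible = 795 + 18 = 813
Top: 1653 + 204 = 1857
Known eligible: 1653 + 204 + 1189 + 592 + 222 = 3860
e = 3860 / (3860 + 813) = 3860 / 4673 = 0.8260
Eligible share of unknowns: 0.8260 × 703 = 580.68
Base: 3860 + 580.68 = 4440.68
RR4 = 1857 / 4440.68 = 0.4182

41.8%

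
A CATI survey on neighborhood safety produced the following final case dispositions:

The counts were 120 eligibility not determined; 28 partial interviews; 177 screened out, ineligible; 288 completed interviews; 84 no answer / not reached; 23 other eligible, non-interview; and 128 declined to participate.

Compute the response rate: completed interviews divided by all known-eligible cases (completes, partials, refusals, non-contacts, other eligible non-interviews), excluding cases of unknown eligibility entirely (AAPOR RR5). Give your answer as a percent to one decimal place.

Num: 288
Base: 288 + 28 + 128 + 84 + 23 = 551
RR5 = 288 / 551 = 0.5227

52.3%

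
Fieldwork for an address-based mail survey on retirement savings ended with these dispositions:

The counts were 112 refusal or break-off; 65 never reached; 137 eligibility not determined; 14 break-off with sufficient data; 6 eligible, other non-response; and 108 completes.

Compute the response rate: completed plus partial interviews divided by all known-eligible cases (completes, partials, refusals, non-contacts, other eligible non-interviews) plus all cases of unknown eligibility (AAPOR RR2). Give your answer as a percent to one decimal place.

27.6%

Num → 108 + 14 = 122
Base → 108 + 14 + 112 + 65 + 6 + 137 = 442
RR2 = 122 / 442 = 0.2760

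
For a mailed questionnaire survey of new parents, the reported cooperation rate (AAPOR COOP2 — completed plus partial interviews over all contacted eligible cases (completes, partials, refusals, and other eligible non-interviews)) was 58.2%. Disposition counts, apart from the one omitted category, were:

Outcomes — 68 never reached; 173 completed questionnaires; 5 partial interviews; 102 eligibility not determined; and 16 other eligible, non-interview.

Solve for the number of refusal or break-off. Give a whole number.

Num → 173 + 5 = 178
COOP2 = 178 / D = 0.582
D = 178 / 0.582 = 305.8
Remaining denominator categories sum to 194
refusal or break-off = 305.8 − 194 ≈ 112

112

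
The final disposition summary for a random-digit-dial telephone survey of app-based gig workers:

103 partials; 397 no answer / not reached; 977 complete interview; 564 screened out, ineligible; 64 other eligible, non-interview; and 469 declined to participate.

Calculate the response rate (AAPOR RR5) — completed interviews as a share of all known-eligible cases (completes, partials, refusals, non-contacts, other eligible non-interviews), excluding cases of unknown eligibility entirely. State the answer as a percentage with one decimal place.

48.6%

Top: 977
Denom: 977 + 103 + 469 + 397 + 64 = 2010
RR5 = 977 / 2010 = 0.4861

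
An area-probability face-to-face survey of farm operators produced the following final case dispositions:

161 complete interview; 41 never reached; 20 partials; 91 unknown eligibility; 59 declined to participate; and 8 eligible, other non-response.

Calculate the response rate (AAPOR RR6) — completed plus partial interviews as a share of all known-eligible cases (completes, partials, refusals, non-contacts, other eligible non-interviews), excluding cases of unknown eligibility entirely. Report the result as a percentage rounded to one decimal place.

62.6%

Top = 161 + 20 = 181
Denom = 161 + 20 + 59 + 41 + 8 = 289
RR6 = 181 / 289 = 0.6263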